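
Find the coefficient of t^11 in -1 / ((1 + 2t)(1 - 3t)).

-105469

The denominator gives the recurrence a_n = a_(n−1) + 6a_(n−2) for n ≥ 2; the numerator fixes a_0 = -1, a_1 = -1.
Iterating: -1, -1, -7, -13, -55, -133, -463, -1261, -4039, -11605, -35839, -105469, so a_11 = -105469.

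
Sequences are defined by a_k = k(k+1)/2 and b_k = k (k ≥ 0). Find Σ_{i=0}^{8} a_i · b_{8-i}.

210

Write out a_i and b_{8-i} for i = 0,…,8 and sum the products.
Σ = 0·8 + 1·7 + 3·6 + 6·5 + 10·4 + 15·3 + 21·2 + 28·1 + 36·0 = 210.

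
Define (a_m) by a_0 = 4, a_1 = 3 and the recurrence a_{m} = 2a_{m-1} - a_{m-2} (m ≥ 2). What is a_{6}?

-2

The ordinary generating function has denominator 1 - 2t + t^2.
Iterating the recurrence: a_0,…,a_{6} = 4, 3, 2, 1, 0, -1, -2.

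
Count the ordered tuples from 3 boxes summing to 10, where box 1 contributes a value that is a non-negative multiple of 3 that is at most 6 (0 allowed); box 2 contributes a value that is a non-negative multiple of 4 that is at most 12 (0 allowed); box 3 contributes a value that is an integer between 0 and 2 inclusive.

The generating function for the choices is (1 + z³ + z⁶)·(1 + z⁴ + z⁸ + z¹²)·(1 + z + z²); the count is [z¹⁰].
(1 + z³ + z⁶) has coefficients 1,0,0,1,0,0,1 for degrees 0…6.
(1 + z⁴ + z⁸ + z¹²) has coefficients 1,0,0,0,1,0,0,0,1,0,0 for degrees 0…10.
Finally multiplying by (1 + z + z²), the product of all factors after the first has coefficients 1,1,1,0,1,1,1,0,1,1,1 for degrees 0…10.
[z¹⁰] = 1·1 + 1·0 + 1·1 = 2.

2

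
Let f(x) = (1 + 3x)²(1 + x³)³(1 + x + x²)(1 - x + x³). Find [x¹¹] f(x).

30

(1 + 3x)² has coefficients 1,6,9 for degrees 0…2.
(1 + x³)³ has coefficients 1,0,0,3,0,0,3,0,0,1,0,0 for degrees 0…11.
Multiplying by (1 + x + x²) gives running coefficients 1,1,1,3,3,3,3,3,3,1,1,1 for degrees 0…11.
Finally multiplying by (1 - x + x³), the product of all factors after the first has coefficients 1,0,0,3,1,1,3,3,3,1,3,3 for degrees 0…11.
[x¹¹] = 1·3 + 6·3 + 9·1 = 30.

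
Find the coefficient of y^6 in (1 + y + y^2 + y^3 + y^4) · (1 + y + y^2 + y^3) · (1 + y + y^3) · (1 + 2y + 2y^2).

(1 + y + y^2 + y^3 + y^4) has coefficients 1,1,1,1,1 for degrees 0…4.
(1 + y + y^2 + y^3) has coefficients 1,1,1,1,0,0,0 for degrees 0…6.
Multiplying by (1 + y + y^3) gives running coefficients 1,2,2,3,2,1,1 for degrees 0…6.
Finally multiplying by (1 + 2y + 2y^2), the product of all factors after the first has coefficients 1,4,8,11,12,11,7 for degrees 0…6.
[y^6] = 1·7 + 1·11 + 1·12 + 1·11 + 1·8 = 49.

49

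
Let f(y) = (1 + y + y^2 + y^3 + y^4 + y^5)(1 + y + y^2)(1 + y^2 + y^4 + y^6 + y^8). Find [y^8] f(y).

(1 + y + y^2 + y^3 + y^4 + y^5) has coefficients 1,1,1,1,1,1 for degrees 0…5.
(1 + y + y^2) has coefficients 1,1,1,0,0,0,0,0,0 for degrees 0…8.
Finally multiplying by (1 + y^2 + y^4 + y^6 + y^8), the product of all factors after the first has coefficients 1,1,2,1,2,1,2,1,2 for degrees 0…8.
[y^8] = 1·2 + 1·1 + 1·2 + 1·1 + 1·2 + 1·1 = 9.

9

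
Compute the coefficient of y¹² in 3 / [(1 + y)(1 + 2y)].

24573

The denominator gives the recurrence a_n = −3a_(n−1) − 2a_(n−2) for n ≥ 2; the numerator fixes a_0 = 3, a_1 = -9.
Iterating: 3, -9, 21, -45, 93, -189, 381, -765, 1533, -3069, 6141, -12285, 24573, so a_12 = 24573.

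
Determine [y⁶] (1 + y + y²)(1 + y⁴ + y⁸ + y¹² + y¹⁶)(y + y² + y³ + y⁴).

3

(1 + y + y²) has coefficients 1,1,1 for degrees 0…2.
(1 + y⁴ + y⁸ + y¹² + y¹⁶) has coefficients 1,0,0,0,1,0,0 for degrees 0…6.
Finally multiplying by (y + y² + y³ + y⁴), the product of all factors after the first has coefficients 0,1,1,1,1,1,1 for degrees 0…6.
[y⁶] = 1·1 + 1·1 + 1·1 = 3.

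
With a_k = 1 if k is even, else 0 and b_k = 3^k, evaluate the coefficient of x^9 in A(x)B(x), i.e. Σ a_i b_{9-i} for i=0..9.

The convolution is the t^9 coefficient of A(t)B(t).
Σ = 1·19683 + 0·6561 + 1·2187 + 0·729 + 1·243 + 0·81 + 1·27 + 0·9 + 1·3 + 0·1 = 22143.

22143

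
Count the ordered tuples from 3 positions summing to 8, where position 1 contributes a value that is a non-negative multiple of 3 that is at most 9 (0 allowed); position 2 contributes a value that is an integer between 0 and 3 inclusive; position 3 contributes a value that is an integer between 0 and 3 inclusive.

The generating function for the choices is (1 + t^3 + t^6 + t^9)·(1 + t + t^2 + t^3)·(1 + t + t^2 + t^3); the count is [t^8].
(1 + t^3 + t^6 + t^9) has coefficients 1,0,0,1,0,0,1,0,0 for degrees 0…8.
(1 + t + t^2 + t^3) has coefficients 1,1,1,1,0,0,0,0,0 for degrees 0…8.
Finally multiplying by (1 + t + t^2 + t^3), the product of all factors after the first has coefficients 1,2,3,4,3,2,1,0,0 for degrees 0…8.
[t^8] = 1·0 + 1·2 + 1·3 = 5.

5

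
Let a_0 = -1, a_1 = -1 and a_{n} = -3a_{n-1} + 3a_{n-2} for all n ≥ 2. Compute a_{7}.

The ordinary generating function has denominator 1 + 3x - 3x^2.
Iterating the recurrence: a_0,…,a_{7} = -1, -1, 0, -3, 9, -36, 135, -513.

-513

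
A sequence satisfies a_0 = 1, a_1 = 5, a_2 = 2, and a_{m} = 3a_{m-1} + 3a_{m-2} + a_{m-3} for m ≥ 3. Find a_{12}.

3729217

The ordinary generating function has denominator 1 - 3q - 3q^2 - q^3.
Iterating the recurrence: a_0,…,a_{12} = 1, 5, 2, 22, 77, 299, 1150, 4424, 17021, 65485, 251942, 969302, 3729217.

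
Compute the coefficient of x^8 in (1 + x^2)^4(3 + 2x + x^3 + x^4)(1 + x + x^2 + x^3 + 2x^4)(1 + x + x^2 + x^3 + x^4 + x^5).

394

(1 + x^2)^4 has coefficients 1,0,4,0,6,0,4,0,1 for degrees 0…8.
(3 + 2x + x^3 + x^4) has coefficients 3,2,0,1,1,0,0,0,0 for degrees 0…8.
Multiplying by (1 + x + x^2 + x^3 + 2x^4) gives running coefficients 3,5,5,6,10,6,2,3,2 for degrees 0…8.
Finally multiplying by (1 + x + x^2 + x^3 + x^4 + x^5), the product of all factors after the first has coefficients 3,8,13,19,29,35,34,32,29 for degrees 0…8.
[x^8] = 1·29 + 4·34 + 6·29 + 4·13 + 1·3 = 394.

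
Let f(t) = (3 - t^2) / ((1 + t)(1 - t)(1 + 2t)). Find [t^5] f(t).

-116

The denominator gives the recurrence a_n = −2a_(n−1) + a_(n−2) + 2a_(n−3) for n ≥ 3; the numerator fixes a_0 = 3, a_1 = -6, a_2 = 14.
Iterating: 3, -6, 14, -28, 58, -116, so a_5 = -116.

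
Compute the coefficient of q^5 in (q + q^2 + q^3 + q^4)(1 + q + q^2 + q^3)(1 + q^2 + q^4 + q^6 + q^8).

(q + q^2 + q^3 + q^4) has coefficients 0,1,1,1,1 for degrees 0…4.
(1 + q + q^2 + q^3) has coefficients 1,1,1,1,0,0 for degrees 0…5.
Finally multiplying by (1 + q^2 + q^4 + q^6 + q^8), the product of all factors after the first has coefficients 1,1,2,2,2,2 for degrees 0…5.
[q^5] = 1·2 + 1·2 + 1·2 + 1·1 = 7.

7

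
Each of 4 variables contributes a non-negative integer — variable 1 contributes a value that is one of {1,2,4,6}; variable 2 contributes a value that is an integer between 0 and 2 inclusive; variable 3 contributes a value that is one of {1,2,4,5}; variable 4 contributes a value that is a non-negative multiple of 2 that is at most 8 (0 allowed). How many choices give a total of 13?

The generating function for the choices is (y + y^2 + y^4 + y^6)·(1 + y + y^2)·(y + y^2 + y^4 + y^5)·(1 + y^2 + y^4 + y^6 + y^8); the count is [y^13].
(y + y^2 + y^4 + y^6) has coefficients 0,1,1,0,1,0,1 for degrees 0…6.
(1 + y + y^2) has coefficients 1,1,1,0,0,0,0,0,0,0,0,0,0,0 for degrees 0…13.
Multiplying by (y + y^2 + y^4 + y^5) gives running coefficients 0,1,2,2,2,2,2,1,0,0,0,0,0,0 for degrees 0…13.
Finally multiplying by (1 + y^2 + y^4 + y^6 + y^8), the product of all factors after the first has coefficients 0,1,2,3,4,5,6,6,6,6,6,5,4,3 for degrees 0…13.
[y^13] = 1·4 + 1·5 + 1·6 + 1·6 = 21.

21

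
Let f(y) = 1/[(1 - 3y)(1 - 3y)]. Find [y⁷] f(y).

The denominator gives the recurrence a_n = 6a_(n−1) − 9a_(n−2) for n ≥ 2; the numerator fixes a_0 = 1, a_1 = 6.
Iterating: 1, 6, 27, 108, 405, 1458, 5103, 17496, so a_7 = 17496.

17496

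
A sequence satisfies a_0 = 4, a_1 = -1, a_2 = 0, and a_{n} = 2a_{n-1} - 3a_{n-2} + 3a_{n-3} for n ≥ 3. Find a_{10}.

-45

The ordinary generating function has denominator 1 - 2x + 3x^2 - 3x^3.
Iterating the recurrence: a_0,…,a_{10} = 4, -1, 0, 15, 27, 9, -18, 18, 117, 126, -45.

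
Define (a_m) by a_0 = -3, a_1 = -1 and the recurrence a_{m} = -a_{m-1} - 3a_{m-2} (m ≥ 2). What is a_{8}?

82

The ordinary generating function has denominator 1 + y + 3y^2.
Iterating the recurrence: a_0,…,a_{8} = -3, -1, 10, -7, -23, 44, 25, -157, 82.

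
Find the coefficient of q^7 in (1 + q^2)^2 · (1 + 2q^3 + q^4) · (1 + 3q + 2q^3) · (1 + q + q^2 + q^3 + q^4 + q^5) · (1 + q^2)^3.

230

(1 + q^2)^2 has coefficients 1,0,2,0,1 for degrees 0…4.
(1 + 2q^3 + q^4) has coefficients 1,0,0,2,1,0,0,0 for degrees 0…7.
Multiplying by (1 + 3q + 2q^3) gives running coefficients 1,3,0,4,7,3,4,2 for degrees 0…7.
Multiplying by (1 + q + q^2 + q^3 + q^4 + q^5) gives running coefficients 1,4,4,8,15,18,21,20 for degrees 0…7.
Finally multiplying by (1 + q^2)^3, the product of all factors after the first has coefficients 1,4,7,20,30,54,79,102 for degrees 0…7.
[q^7] = 1·102 + 2·54 + 1·20 = 230.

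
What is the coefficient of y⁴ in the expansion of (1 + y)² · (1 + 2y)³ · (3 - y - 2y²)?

-4

(1 + y)² has coefficients 1,2,1 for degrees 0…2.
(1 + 2y)³ has coefficients 1,6,12,8,0 for degrees 0…4.
Finally multiplying by (3 - y - 2y²), the product of all factors after the first has coefficients 3,17,28,0,-32 for degrees 0…4.
[y⁴] = 1·(-32) + 2·0 + 1·28 = -4.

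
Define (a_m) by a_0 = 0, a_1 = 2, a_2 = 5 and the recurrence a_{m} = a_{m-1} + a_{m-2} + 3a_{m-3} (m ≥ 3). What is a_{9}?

782

The ordinary generating function has denominator 1 - x - x^2 - 3x^3.
Iterating the recurrence: a_0,…,a_{9} = 0, 2, 5, 7, 18, 40, 79, 173, 372, 782.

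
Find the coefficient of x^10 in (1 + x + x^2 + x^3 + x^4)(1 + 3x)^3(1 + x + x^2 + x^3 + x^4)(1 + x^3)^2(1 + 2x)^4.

(1 + x + x^2 + x^3 + x^4) has coefficients 1,1,1,1,1 for degrees 0…4.
(1 + 3x)^3 has coefficients 1,9,27,27,0,0,0,0,0,0,0 for degrees 0…10.
Multiplying by (1 + x + x^2 + x^3 + x^4) gives running coefficients 1,10,37,64,64,63,54,27,0,0,0 for degrees 0…10.
Multiplying by (1 + x^3)^2 gives running coefficients 1,10,37,66,84,137,183,165,163,172,118 for degrees 0…10.
Finally multiplying by (1 + 2x)^4, the product of all factors after the first has coefficients 1,18,141,634,1836,3737,5999,8661,11603,13484,13614 for degrees 0…10.
[x^10] = 1·13614 + 1·13484 + 1·11603 + 1·8661 + 1·5999 = 53361.

53361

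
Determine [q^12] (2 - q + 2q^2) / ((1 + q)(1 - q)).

The denominator gives the recurrence a_n = a_(n−2) for n ≥ 3; the numerator fixes a_0 = 2, a_1 = -1, a_2 = 4.
Iterating: 2, -1, 4, -1, 4, -1, 4, -1, 4, -1, 4, -1, 4, so a_12 = 4.

4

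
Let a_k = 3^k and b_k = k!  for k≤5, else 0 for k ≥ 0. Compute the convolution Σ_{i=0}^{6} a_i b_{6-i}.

This is [x^6] in the product of the two ordinary generating functions.
Σ = 1·0 + 3·120 + 9·24 + 27·6 + 81·2 + 243·1 + 729·1 = 1872.

1872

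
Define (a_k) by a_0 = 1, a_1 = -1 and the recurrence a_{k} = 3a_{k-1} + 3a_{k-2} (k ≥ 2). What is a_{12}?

The ordinary generating function has denominator 1 - 3x - 3x^2.
Iterating the recurrence: a_0,…,a_{12} = 1, -1, 0, -3, -9, -36, -135, -513, -1944, -7371, -27945, -105948, -401679.

-401679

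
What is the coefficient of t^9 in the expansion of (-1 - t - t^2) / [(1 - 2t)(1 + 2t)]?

-256

The denominator gives the recurrence a_n = 4a_(n−2) for n ≥ 3; the numerator fixes a_0 = -1, a_1 = -1, a_2 = -5.
Iterating: -1, -1, -5, -4, -20, -16, -80, -64, -320, -256, so a_9 = -256.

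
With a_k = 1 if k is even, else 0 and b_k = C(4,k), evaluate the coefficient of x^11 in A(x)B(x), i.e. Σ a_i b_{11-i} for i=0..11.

This is [x^11] in the product of the two ordinary generating functions.
Σ = 1·0 + 0·0 + 1·0 + 0·0 + 1·0 + 0·0 + 1·0 + 0·1 + 1·4 + 0·6 + 1·4 + 0·1 = 8.

8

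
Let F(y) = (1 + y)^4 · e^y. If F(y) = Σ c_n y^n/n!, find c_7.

1961

The EGF product rule gives c_7 = Σ_{k_1+k_2=7} C(7; k_1,k_2) · ∏ g_i(k_i), where (1+y)^4 gives the falling factorial (4)_k; e^y gives (1)^k.
g_1(k) for k = 0…7: 1, 4, 12, 24, 24, 0, 0, 0.
g_2(k) for k = 0…7: 1, 1, 1, 1, 1, 1, 1, 1.
c_7 = Σ_k C(7,k)·g_1(k)·g_2(7−k) = 1·1·1 + 7·4·1 + 21·12·1 + 35·24·1 + 35·24·1 = 1 + 28 + 252 + 840 + 840 = 1961.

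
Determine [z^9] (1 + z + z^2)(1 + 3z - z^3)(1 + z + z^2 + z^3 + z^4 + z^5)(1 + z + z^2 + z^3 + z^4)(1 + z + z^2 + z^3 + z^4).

(1 + z + z^2) has coefficients 1,1,1 for degrees 0…2.
(1 + 3z - z^3) has coefficients 1,3,0,-1,0,0,0,0,0,0 for degrees 0…9.
Multiplying by (1 + z + z^2 + z^3 + z^4 + z^5) gives running coefficients 1,4,4,3,3,3,2,-1,-1,0 for degrees 0…9.
Multiplying by (1 + z + z^2 + z^3 + z^4) gives running coefficients 1,5,9,12,15,17,15,10,6,3 for degrees 0…9.
Finally multiplying by (1 + z + z^2 + z^3 + z^4), the product of all factors after the first has coefficients 1,6,15,27,42,58,68,69,63,51 for degrees 0…9.
[z^9] = 1·51 + 1·63 + 1·69 = 183.

183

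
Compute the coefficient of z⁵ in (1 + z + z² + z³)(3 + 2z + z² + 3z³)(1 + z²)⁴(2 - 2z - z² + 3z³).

69

(1 + z + z² + z³) has coefficients 1,1,1,1 for degrees 0…3.
(3 + 2z + z² + 3z³) has coefficients 3,2,1,3,0,0 for degrees 0…5.
Multiplying by (1 + z²)⁴ gives running coefficients 3,2,13,11,22,24 for degrees 0…5.
Finally multiplying by (2 - 2z - z² + 3z³), the product of all factors after the first has coefficients 6,-2,19,3,15,32 for degrees 0…5.
[z⁵] = 1·32 + 1·15 + 1·3 + 1·19 = 69.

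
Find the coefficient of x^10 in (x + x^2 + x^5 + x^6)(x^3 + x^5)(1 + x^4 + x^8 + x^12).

2

(x + x^2 + x^5 + x^6) has coefficients 0,1,1,0,0,1,1 for degrees 0…6.
(x^3 + x^5) has coefficients 0,0,0,1,0,1,0,0,0,0,0 for degrees 0…10.
Finally multiplying by (1 + x^4 + x^8 + x^12), the product of all factors after the first has coefficients 0,0,0,1,0,1,0,1,0,1,0 for degrees 0…10.
[x^10] = 1·1 + 1·0 + 1·1 + 1·0 = 2.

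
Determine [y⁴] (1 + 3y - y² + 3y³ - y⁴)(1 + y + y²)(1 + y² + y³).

8

(1 + 3y - y² + 3y³ - y⁴) has coefficients 1,3,-1,3,-1 for degrees 0…4.
(1 + y + y²) has coefficients 1,1,1,0,0 for degrees 0…4.
Finally multiplying by (1 + y² + y³), the product of all factors after the first has coefficients 1,1,2,2,2 for degrees 0…4.
[y⁴] = 1·2 + 3·2 − 1·2 + 3·1 − 1·1 = 8.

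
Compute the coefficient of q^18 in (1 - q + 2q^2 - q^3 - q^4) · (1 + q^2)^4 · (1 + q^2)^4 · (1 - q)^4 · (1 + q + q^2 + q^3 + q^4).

(1 - q + 2q^2 - q^3 - q^4) has coefficients 1,-1,2,-1,-1 for degrees 0…4.
(1 + q^2)^4 has coefficients 1,0,4,0,6,0,4,0,1,0,0,0,0,0,0,0,0,0,0 for degrees 0…18.
Multiplying by (1 + q^2)^4 gives running coefficients 1,0,8,0,28,0,56,0,70,0,56,0,28,0,8,0,1,0,0 for degrees 0…18.
Multiplying by (1 - q)^4 gives running coefficients 1,-4,14,-36,77,-144,232,-336,434,-504,532,-504,434,-336,232,-144,77,-36,14 for degrees 0…18.
Finally multiplying by (1 + q + q^2 + q^3 + q^4), the product of all factors after the first has coefficients 1,-3,11,-25,52,-93,143,-207,263,-318,358,-378,392,-378,358,-318,263,-207,143 for degrees 0…18.
[q^18] = 1·143 − 1·(-207) + 2·263 − 1·(-318) − 1·358 = 836.

836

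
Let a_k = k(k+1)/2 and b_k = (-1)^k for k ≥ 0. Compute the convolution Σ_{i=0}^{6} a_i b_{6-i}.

12

The convolution is the x^6 coefficient of A(x)B(x).
Σ = 0·1 + 1·(-1) + 3·1 + 6·(-1) + 10·1 + 15·(-1) + 21·1 = 12.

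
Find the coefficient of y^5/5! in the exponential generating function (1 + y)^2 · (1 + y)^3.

The EGF product rule gives c_5 = Σ_{k_1+k_2=5} C(5; k_1,k_2) · ∏ g_i(k_i), where (1+y)^2 gives the falling factorial (2)_k; (1+y)^3 gives the falling factorial (3)_k.
g_1(k) for k = 0…5: 1, 2, 2, 0, 0, 0.
g_2(k) for k = 0…5: 1, 3, 6, 6, 0, 0.
c_5 = Σ_k C(5,k)·g_1(k)·g_2(5−k) = 10·2·6 = 120.

120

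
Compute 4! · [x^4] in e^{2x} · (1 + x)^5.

1256

The EGF product rule gives c_4 = Σ_{k_1+k_2=4} C(4; k_1,k_2) · ∏ g_i(k_i), where e^{2x} gives (2)^k; (1+x)^5 gives the falling factorial (5)_k.
g_1(k) for k = 0…4: 1, 2, 4, 8, 16.
g_2(k) for k = 0…4: 1, 5, 20, 60, 120.
c_4 = Σ_k C(4,k)·g_1(k)·g_2(4−k) = 1·1·120 + 4·2·60 + 6·4·20 + 4·8·5 + 1·16·1 = 120 + 480 + 480 + 160 + 16 = 1256.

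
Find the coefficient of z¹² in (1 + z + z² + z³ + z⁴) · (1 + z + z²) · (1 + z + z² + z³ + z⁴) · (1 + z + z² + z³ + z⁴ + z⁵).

19

(1 + z + z² + z³ + z⁴) has coefficients 1,1,1,1,1 for degrees 0…4.
(1 + z + z²) has coefficients 1,1,1,0,0,0,0,0,0,0,0,0,0 for degrees 0…12.
Multiplying by (1 + z + z² + z³ + z⁴) gives running coefficients 1,2,3,3,3,2,1,0,0,0,0,0,0 for degrees 0…12.
Finally multiplying by (1 + z + z² + z³ + z⁴ + z⁵), the product of all factors after the first has coefficients 1,3,6,9,12,14,14,12,9,6,3,1,0 for degrees 0…12.
[z¹²] = 1·0 + 1·1 + 1·3 + 1·6 + 1·9 = 19.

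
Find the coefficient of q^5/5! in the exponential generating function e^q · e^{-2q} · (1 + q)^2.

-11

The EGF product rule gives c_5 = Σ_{k_1+k_2+k_3=5} C(5; k_1,k_2,k_3) · ∏ g_i(k_i), where e^q gives (1)^k; e^{-2q} gives (-2)^k; (1+q)^2 gives the falling factorial (2)_k.
g_1(k) for k = 0…5: 1, 1, 1, 1, 1, 1.
g_2(k) for k = 0…5: 1, -2, 4, -8, 16, -32.
g_3(k) for k = 0…5: 1, 2, 2, 0, 0, 0.
First combine the last two factors: h(k) = Σ_j C(k,j)·g_2(j)·g_3(k−j) for k = 0…5: 1, 0, -2, 4, 0, -32.
c_5 = Σ_k C(5,k)·g_1(k)·h(5−k) = 1·1·(-32) + 10·1·4 + 10·1·(-2) + 1·1·1 = −32 + 40 − 20 + 1 = -11.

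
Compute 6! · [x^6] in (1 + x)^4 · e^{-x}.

37

The EGF product rule gives c_6 = Σ_{k_1+k_2=6} C(6; k_1,k_2) · ∏ g_i(k_i), where (1+x)^4 gives the falling factorial (4)_k; e^{-x} gives (-1)^k.
g_1(k) for k = 0…6: 1, 4, 12, 24, 24, 0, 0.
g_2(k) for k = 0…6: 1, -1, 1, -1, 1, -1, 1.
c_6 = Σ_k C(6,k)·g_1(k)·g_2(6−k) = 1·1·1 + 6·4·(-1) + 15·12·1 + 20·24·(-1) + 15·24·1 = 1 − 24 + 180 − 480 + 360 = 37.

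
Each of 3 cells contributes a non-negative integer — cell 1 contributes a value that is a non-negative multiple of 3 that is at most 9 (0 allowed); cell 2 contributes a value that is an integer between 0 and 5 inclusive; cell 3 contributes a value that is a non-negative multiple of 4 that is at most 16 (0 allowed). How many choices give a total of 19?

The generating function for the choices is (1 + y³ + y⁶ + y⁹)·(1 + y + y² + y³ + y⁴ + y⁵)·(1 + y⁴ + y⁸ + y¹² + y¹⁶); the count is [y¹⁹].
(1 + y³ + y⁶ + y⁹) has coefficients 1,0,0,1,0,0,1,0,0,1 for degrees 0…9.
(1 + y + y² + y³ + y⁴ + y⁵) has coefficients 1,1,1,1,1,1,0,0,0,0,0,0,0,0,0,0,0,0,0,0 for degrees 0…19.
Finally multiplying by (1 + y⁴ + y⁸ + y¹² + y¹⁶), the product of all factors after the first has coefficients 1,1,1,1,2,2,1,1,2,2,1,1,2,2,1,1,2,2,1,1 for degrees 0…19.
[y¹⁹] = 1·1 + 1·2 + 1·2 + 1·1 = 6.

6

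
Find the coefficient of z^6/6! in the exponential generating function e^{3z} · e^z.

The EGF product rule gives c_6 = Σ_{k_1+k_2=6} C(6; k_1,k_2) · ∏ g_i(k_i), where e^{3z} gives (3)^k; e^z gives (1)^k.
g_1(k) for k = 0…6: 1, 3, 9, 27, 81, 243, 729.
g_2(k) for k = 0…6: 1, 1, 1, 1, 1, 1, 1.
c_6 = Σ_k C(6,k)·g_1(k)·g_2(6−k) = 1·1·1 + 6·3·1 + 15·9·1 + 20·27·1 + 15·81·1 + 6·243·1 + 1·729·1 = 1 + 18 + 135 + 540 + 1215 + 1458 + 729 = 4096.

4096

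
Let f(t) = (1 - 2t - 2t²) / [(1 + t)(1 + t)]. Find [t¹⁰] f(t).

The denominator gives the recurrence a_n = −2a_(n−1) − a_(n−2) for n ≥ 3; the numerator fixes a_0 = 1, a_1 = -4, a_2 = 5.
Iterating: 1, -4, 5, -6, 7, -8, 9, -10, 11, -12, 13, so a_10 = 13.

13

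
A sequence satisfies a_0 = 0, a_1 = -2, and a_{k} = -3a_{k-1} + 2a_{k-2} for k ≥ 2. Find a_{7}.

The ordinary generating function has denominator 1 + 3x - 2x^2.
Iterating the recurrence: a_0,…,a_{7} = 0, -2, 6, -22, 78, -278, 990, -3526.

-3526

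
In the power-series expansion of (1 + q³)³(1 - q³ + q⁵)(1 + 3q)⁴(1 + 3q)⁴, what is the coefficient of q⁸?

(1 + q³)³ has coefficients 1,0,0,3,0,0,3,0,0 for degrees 0…8.
(1 - q³ + q⁵) has coefficients 1,0,0,-1,0,1,0,0,0 for degrees 0…8.
Multiplying by (1 + 3q)⁴ gives running coefficients 1,12,54,107,69,-53,-96,-27,108 for degrees 0…8.
Finally multiplying by (1 + 3q)⁴, the product of all factors after the first has coefficients 1,24,252,1511,5646,13357,18924,12078,-5535 for degrees 0…8.
[q⁸] = 1·(-5535) + 3·13357 + 3·252 = 35292.

35292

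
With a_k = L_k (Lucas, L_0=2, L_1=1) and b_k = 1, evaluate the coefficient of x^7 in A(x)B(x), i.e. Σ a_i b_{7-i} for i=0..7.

75

Write out a_i and b_{7-i} for i = 0,…,7 and sum the products.
Σ = 2·1 + 1·1 + 3·1 + 4·1 + 7·1 + 11·1 + 18·1 + 29·1 = 75.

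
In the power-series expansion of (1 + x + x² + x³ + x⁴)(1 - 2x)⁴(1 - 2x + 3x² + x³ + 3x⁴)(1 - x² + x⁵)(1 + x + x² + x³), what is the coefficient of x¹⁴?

(1 + x + x² + x³ + x⁴) has coefficients 1,1,1,1,1 for degrees 0…4.
(1 - 2x)⁴ has coefficients 1,-8,24,-32,16,0,0,0,0,0,0,0,0,0,0 for degrees 0…14.
Multiplying by (1 - 2x + 3x² + x³ + 3x⁴) gives running coefficients 1,-10,43,-103,147,-128,88,-80,48,0,0,0,0,0,0 for degrees 0…14.
Multiplying by (1 - x² + x⁵) gives running coefficients 1,-10,42,-93,104,-24,-69,91,-143,227,-176,88,-80,48,0 for degrees 0…14.
Finally multiplying by (1 + x + x² + x³), the product of all factors after the first has coefficients 1,-9,33,-60,43,29,-82,102,-145,106,-1,-4,59,-120,56 for degrees 0…14.
[x¹⁴] = 1·56 + 1·(-120) + 1·59 + 1·(-4) + 1·(-1) = -10.

-10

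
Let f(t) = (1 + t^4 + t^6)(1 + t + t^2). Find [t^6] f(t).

2

(1 + t^4 + t^6) has coefficients 1,0,0,0,1,0,1 for degrees 0…6.
(1 + t + t^2) has coefficients 1,1,1,0,0,0,0 for degrees 0…6.
[t^6] = 1·0 + 1·1 + 1·1 = 2.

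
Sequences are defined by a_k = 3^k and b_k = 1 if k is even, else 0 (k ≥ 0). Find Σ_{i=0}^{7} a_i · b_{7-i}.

2460

Write out a_i and b_{7-i} for i = 0,…,7 and sum the products.
Σ = 1·0 + 3·1 + 9·0 + 27·1 + 81·0 + 243·1 + 729·0 + 2187·1 = 2460.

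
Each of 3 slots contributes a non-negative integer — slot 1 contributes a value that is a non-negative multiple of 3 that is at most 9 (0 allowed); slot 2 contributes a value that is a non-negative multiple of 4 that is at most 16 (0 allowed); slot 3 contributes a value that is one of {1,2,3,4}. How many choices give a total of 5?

2

The generating function for the choices is (1 + x^3 + x^6 + x^9)·(1 + x^4 + x^8 + x^12 + x^16)·(x + x^2 + x^3 + x^4); the count is [x^5].
(1 + x^3 + x^6 + x^9) has coefficients 1,0,0,1,0,0 for degrees 0…5.
(1 + x^4 + x^8 + x^12 + x^16) has coefficients 1,0,0,0,1,0 for degrees 0…5.
Finally multiplying by (x + x^2 + x^3 + x^4), the product of all factors after the first has coefficients 0,1,1,1,1,1 for degrees 0…5.
[x^5] = 1·1 + 1·1 = 2.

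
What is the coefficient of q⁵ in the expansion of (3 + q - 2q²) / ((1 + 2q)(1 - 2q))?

The denominator gives the recurrence a_n = 4a_(n−2) for n ≥ 3; the numerator fixes a_0 = 3, a_1 = 1, a_2 = 10.
Iterating: 3, 1, 10, 4, 40, 16, so a_5 = 16.

16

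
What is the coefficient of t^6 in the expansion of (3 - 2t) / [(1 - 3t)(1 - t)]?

Partial fractions give a closed form: a_n = (7/2)·3^n + (-1/2)·1^n.
At n = 6: a_6 = 2551.

2551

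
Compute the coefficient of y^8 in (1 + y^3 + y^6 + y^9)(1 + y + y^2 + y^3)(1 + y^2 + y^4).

(1 + y^3 + y^6 + y^9) has coefficients 1,0,0,1,0,0,1,0,0 for degrees 0…8.
(1 + y + y^2 + y^3) has coefficients 1,1,1,1,0,0,0,0,0 for degrees 0…8.
Finally multiplying by (1 + y^2 + y^4), the product of all factors after the first has coefficients 1,1,2,2,2,2,1,1,0 for degrees 0…8.
[y^8] = 1·0 + 1·2 + 1·2 = 4.

4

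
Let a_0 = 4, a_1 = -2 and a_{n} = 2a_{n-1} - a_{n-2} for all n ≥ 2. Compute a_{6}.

-32

The ordinary generating function has denominator 1 - 2t + t^2.
Iterating the recurrence: a_0,…,a_{6} = 4, -2, -8, -14, -20, -26, -32.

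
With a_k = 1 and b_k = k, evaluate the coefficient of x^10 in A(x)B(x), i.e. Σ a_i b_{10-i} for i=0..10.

55

Write out a_i and b_{10-i} for i = 0,…,10 and sum the products.
Σ = 1·10 + 1·9 + 1·8 + 1·7 + 1·6 + 1·5 + 1·4 + 1·3 + 1·2 + 1·1 + 1·0 = 55.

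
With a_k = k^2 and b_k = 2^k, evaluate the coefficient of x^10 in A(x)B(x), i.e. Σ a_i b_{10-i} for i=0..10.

5998

This is [x^10] in the product of the two ordinary generating functions.
Σ = 0·1024 + 1·512 + 4·256 + 9·128 + 16·64 + 25·32 + 36·16 + 49·8 + 64·4 + 81·2 + 100·1 = 5998.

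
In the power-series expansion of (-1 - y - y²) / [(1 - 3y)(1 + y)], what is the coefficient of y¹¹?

The denominator gives the recurrence a_n = 2a_(n−1) + 3a_(n−2) for n ≥ 3; the numerator fixes a_0 = -1, a_1 = -3, a_2 = -10.
Iterating: -1, -3, -10, -29, -88, -263, -790, -2369, -7108, -21323, -63970, -191909, so a_11 = -191909.

-191909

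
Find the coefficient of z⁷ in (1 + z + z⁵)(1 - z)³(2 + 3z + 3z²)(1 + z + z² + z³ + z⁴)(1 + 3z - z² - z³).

(1 + z + z⁵) has coefficients 1,1,0,0,0,1 for degrees 0…5.
(1 - z)³ has coefficients 1,-3,3,-1,0,0,0,0 for degrees 0…7.
Multiplying by (2 + 3z + 3z²) gives running coefficients 2,-3,0,-2,6,-3,0,0 for degrees 0…7.
Multiplying by (1 + z + z² + z³ + z⁴) gives running coefficients 2,-1,-1,-3,3,-2,1,1 for degrees 0…7.
Finally multiplying by (1 + 3z - z² - z³), the product of all factors after the first has coefficients 2,5,-6,-7,-4,11,-5,3 for degrees 0…7.
[z⁷] = 1·3 + 1·(-5) + 1·(-6) = -8.

-8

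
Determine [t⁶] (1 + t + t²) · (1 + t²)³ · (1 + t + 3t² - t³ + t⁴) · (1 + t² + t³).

(1 + t + t²) has coefficients 1,1,1 for degrees 0…2.
(1 + t²)³ has coefficients 1,0,3,0,3,0,1 for degrees 0…6.
Multiplying by (1 + t + 3t² - t³ + t⁴) gives running coefficients 1,1,6,2,13,0,13 for degrees 0…6.
Finally multiplying by (1 + t² + t³), the product of all factors after the first has coefficients 1,1,7,4,20,8,28 for degrees 0…6.
[t⁶] = 1·28 + 1·8 + 1·20 = 56.

56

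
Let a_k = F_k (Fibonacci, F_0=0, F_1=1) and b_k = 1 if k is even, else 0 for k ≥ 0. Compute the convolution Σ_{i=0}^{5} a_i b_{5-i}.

8

Write out a_i and b_{5-i} for i = 0,…,5 and sum the products.
Σ = 0·0 + 1·1 + 1·0 + 2·1 + 3·0 + 5·1 = 8.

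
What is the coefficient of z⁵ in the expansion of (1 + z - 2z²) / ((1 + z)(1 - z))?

The denominator gives the recurrence a_n = a_(n−2) for n ≥ 3; the numerator fixes a_0 = 1, a_1 = 1, a_2 = -1.
Iterating: 1, 1, -1, 1, -1, 1, so a_5 = 1.

1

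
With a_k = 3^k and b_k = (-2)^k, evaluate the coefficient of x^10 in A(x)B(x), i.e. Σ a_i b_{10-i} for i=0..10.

The convolution is the t^10 coefficient of A(t)B(t).
Σ = 1·1024 + 3·(-512) + 9·256 + 27·(-128) + 81·64 + 243·(-32) + 729·16 + 2187·(-8) + 6561·4 + 19683·(-2) + 59049·1 = 35839.

35839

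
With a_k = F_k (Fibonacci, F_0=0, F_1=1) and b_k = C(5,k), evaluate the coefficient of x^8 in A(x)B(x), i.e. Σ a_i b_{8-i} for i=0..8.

233

Write out a_i and b_{8-i} for i = 0,…,8 and sum the products.
Σ = 0·0 + 1·0 + 1·0 + 2·1 + 3·5 + 5·10 + 8·10 + 13·5 + 21·1 = 233.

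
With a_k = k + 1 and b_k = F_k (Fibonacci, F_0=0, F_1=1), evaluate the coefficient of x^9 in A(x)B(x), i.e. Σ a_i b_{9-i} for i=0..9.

Write out a_i and b_{9-i} for i = 0,…,9 and sum the products.
Σ = 1·34 + 2·21 + 3·13 + 4·8 + 5·5 + 6·3 + 7·2 + 8·1 + 9·1 + 10·0 = 221.

221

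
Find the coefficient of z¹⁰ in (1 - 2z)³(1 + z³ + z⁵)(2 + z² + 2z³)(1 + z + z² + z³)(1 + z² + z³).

45

(1 - 2z)³ has coefficients 1,-6,12,-8 for degrees 0…3.
(1 + z³ + z⁵) has coefficients 1,0,0,1,0,1,0,0,0,0,0 for degrees 0…10.
Multiplying by (2 + z² + 2z³) gives running coefficients 2,0,1,4,0,3,2,1,2,0,0 for degrees 0…10.
Multiplying by (1 + z + z² + z³) gives running coefficients 2,2,3,7,5,8,9,6,8,5,3 for degrees 0…10.
Finally multiplying by (1 + z² + z³), the product of all factors after the first has coefficients 2,2,5,11,10,18,21,19,25,20,17 for degrees 0…10.
[z¹⁰] = 1·17 − 6·20 + 12·25 − 8·19 = 45.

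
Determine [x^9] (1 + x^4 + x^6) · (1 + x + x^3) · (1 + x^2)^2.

6

(1 + x^4 + x^6) has coefficients 1,0,0,0,1,0,1 for degrees 0…6.
(1 + x + x^3) has coefficients 1,1,0,1,0,0,0,0,0,0 for degrees 0…9.
Finally multiplying by (1 + x^2)^2, the product of all factors after the first has coefficients 1,1,2,3,1,3,0,1,0,0 for degrees 0…9.
[x^9] = 1·0 + 1·3 + 1·3 = 6.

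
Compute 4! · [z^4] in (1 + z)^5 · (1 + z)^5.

5040

The EGF product rule gives c_4 = Σ_{k_1+k_2=4} C(4; k_1,k_2) · ∏ g_i(k_i), where (1+z)^5 gives the falling factorial (5)_k; (1+z)^5 gives the falling factorial (5)_k.
g_1(k) for k = 0…4: 1, 5, 20, 60, 120.
g_2(k) for k = 0…4: 1, 5, 20, 60, 120.
c_4 = Σ_k C(4,k)·g_1(k)·g_2(4−k) = 1·1·120 + 4·5·60 + 6·20·20 + 4·60·5 + 1·120·1 = 120 + 1200 + 2400 + 1200 + 120 = 5040.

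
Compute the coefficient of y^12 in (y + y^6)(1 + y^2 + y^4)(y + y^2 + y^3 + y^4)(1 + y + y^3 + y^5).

10

(y + y^6) has coefficients 0,1,0,0,0,0,1 for degrees 0…6.
(1 + y^2 + y^4) has coefficients 1,0,1,0,1,0,0,0,0,0,0,0,0 for degrees 0…12.
Multiplying by (y + y^2 + y^3 + y^4) gives running coefficients 0,1,1,2,2,2,2,1,1,0,0,0,0 for degrees 0…12.
Finally multiplying by (1 + y + y^3 + y^5), the product of all factors after the first has coefficients 0,1,2,3,5,5,7,6,6,5,3,3,1 for degrees 0…12.
[y^12] = 1·3 + 1·7 = 10.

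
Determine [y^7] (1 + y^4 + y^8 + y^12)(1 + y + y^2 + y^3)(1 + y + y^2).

(1 + y^4 + y^8 + y^12) has coefficients 1,0,0,0,1,0,0,0 for degrees 0…7.
(1 + y + y^2 + y^3) has coefficients 1,1,1,1,0,0,0,0 for degrees 0…7.
Finally multiplying by (1 + y + y^2), the product of all factors after the first has coefficients 1,2,3,3,2,1,0,0 for degrees 0…7.
[y^7] = 1·0 + 1·3 = 3.

3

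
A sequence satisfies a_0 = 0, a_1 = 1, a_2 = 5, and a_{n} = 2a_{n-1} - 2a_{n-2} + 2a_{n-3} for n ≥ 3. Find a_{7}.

36

The ordinary generating function has denominator 1 - 2q + 2q^2 - 2q^3.
Iterating the recurrence: a_0,…,a_{7} = 0, 1, 5, 8, 8, 10, 20, 36.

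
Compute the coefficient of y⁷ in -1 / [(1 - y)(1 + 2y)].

85

Partial fractions give a closed form: a_n = (-1/3)·1^n + (-2/3)·(-2)^n.
At n = 7: a_7 = 85.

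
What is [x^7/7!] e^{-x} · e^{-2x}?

The EGF product rule gives c_7 = Σ_{k_1+k_2=7} C(7; k_1,k_2) · ∏ g_i(k_i), where e^{-x} gives (-1)^k; e^{-2x} gives (-2)^k.
g_1(k) for k = 0…7: 1, -1, 1, -1, 1, -1, 1, -1.
g_2(k) for k = 0…7: 1, -2, 4, -8, 16, -32, 64, -128.
c_7 = Σ_k C(7,k)·g_1(k)·g_2(7−k) = 1·1·(-128) + 7·(-1)·64 + 21·1·(-32) + 35·(-1)·16 + 35·1·(-8) + 21·(-1)·4 + 7·1·(-2) + 1·(-1)·1 = −128 − 448 − 672 − 560 − 280 − 84 − 14 − 1 = -2187.

-2187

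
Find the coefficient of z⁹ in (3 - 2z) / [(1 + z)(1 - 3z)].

Partial fractions give a closed form: a_n = (5/4)·(-1)^n + (7/4)·3^n.
At n = 9: a_9 = 34444.

34444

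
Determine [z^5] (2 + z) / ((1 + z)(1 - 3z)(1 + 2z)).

Partial fractions give a closed form: a_n = (-1/4)·(-1)^n + (21/20)·3^n + (6/5)·(-2)^n.
At n = 5: a_5 = 217.

217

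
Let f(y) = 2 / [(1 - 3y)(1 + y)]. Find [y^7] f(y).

3280

The denominator gives the recurrence a_n = 2a_(n−1) + 3a_(n−2) for n ≥ 2; the numerator fixes a_0 = 2, a_1 = 4.
Iterating: 2, 4, 14, 40, 122, 364, 1094, 3280, so a_7 = 3280.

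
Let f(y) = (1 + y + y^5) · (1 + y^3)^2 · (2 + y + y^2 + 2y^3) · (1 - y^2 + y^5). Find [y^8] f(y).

(1 + y + y^5) has coefficients 1,1,0,0,0,1 for degrees 0…5.
(1 + y^3)^2 has coefficients 1,0,0,2,0,0,1,0,0 for degrees 0…8.
Multiplying by (2 + y + y^2 + 2y^3) gives running coefficients 2,1,1,6,2,2,6,1,1 for degrees 0…8.
Finally multiplying by (1 - y^2 + y^5), the product of all factors after the first has coefficients 2,1,-1,5,1,-2,5,0,1 for degrees 0…8.
[y^8] = 1·1 + 1·0 + 1·5 = 6.

6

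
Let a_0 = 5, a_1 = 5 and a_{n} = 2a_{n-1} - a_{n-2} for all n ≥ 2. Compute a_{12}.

5

The ordinary generating function has denominator 1 - 2x + x^2.
Iterating the recurrence: a_0,…,a_{12} = 5, 5, 5, 5, 5, 5, 5, 5, 5, 5, 5, 5, 5.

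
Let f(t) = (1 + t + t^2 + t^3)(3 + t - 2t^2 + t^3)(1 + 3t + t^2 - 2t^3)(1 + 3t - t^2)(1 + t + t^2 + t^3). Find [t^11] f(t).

15

(1 + t + t^2 + t^3) has coefficients 1,1,1,1 for degrees 0…3.
(3 + t - 2t^2 + t^3) has coefficients 3,1,-2,1,0,0,0,0,0,0,0,0 for degrees 0…11.
Multiplying by (1 + 3t + t^2 - 2t^3) gives running coefficients 3,10,4,-10,-1,5,-2,0,0,0,0,0 for degrees 0…11.
Multiplying by (1 + 3t - t^2) gives running coefficients 3,19,31,-8,-35,12,14,-11,2,0,0,0 for degrees 0…11.
Finally multiplying by (1 + t + t^2 + t^3), the product of all factors after the first has coefficients 3,22,53,45,7,0,-17,-20,17,5,-9,2 for degrees 0…11.
[t^11] = 1·2 + 1·(-9) + 1·5 + 1·17 = 15.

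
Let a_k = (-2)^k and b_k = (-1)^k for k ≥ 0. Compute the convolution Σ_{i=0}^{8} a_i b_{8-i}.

This is [x^8] in the product of the two ordinary generating functions.
Σ = 1·1 − 2·(-1) + 4·1 − 8·(-1) + 16·1 − 32·(-1) + 64·1 − 128·(-1) + 256·1 = 511.

511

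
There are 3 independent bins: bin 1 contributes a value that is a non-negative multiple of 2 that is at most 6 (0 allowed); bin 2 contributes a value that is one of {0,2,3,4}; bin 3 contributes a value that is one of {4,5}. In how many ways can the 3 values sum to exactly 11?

4

The generating function for the choices is (1 + z^2 + z^4 + z^6)·(1 + z^2 + z^3 + z^4)·(z^4 + z^5); the count is [z^11].
(1 + z^2 + z^4 + z^6) has coefficients 1,0,1,0,1,0,1 for degrees 0…6.
(1 + z^2 + z^3 + z^4) has coefficients 1,0,1,1,1,0,0,0,0,0,0,0 for degrees 0…11.
Finally multiplying by (z^4 + z^5), the product of all factors after the first has coefficients 0,0,0,0,1,1,1,2,2,1,0,0 for degrees 0…11.
[z^11] = 1·0 + 1·1 + 1·2 + 1·1 = 4.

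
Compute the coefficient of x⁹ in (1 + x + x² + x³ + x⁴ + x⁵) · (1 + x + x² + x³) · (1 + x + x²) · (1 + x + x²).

18

(1 + x + x² + x³ + x⁴ + x⁵) has coefficients 1,1,1,1,1,1 for degrees 0…5.
(1 + x + x² + x³) has coefficients 1,1,1,1,0,0,0,0,0,0 for degrees 0…9.
Multiplying by (1 + x + x²) gives running coefficients 1,2,3,3,2,1,0,0,0,0 for degrees 0…9.
Finally multiplying by (1 + x + x²), the product of all factors after the first has coefficients 1,3,6,8,8,6,3,1,0,0 for degrees 0…9.
[x⁹] = 1·0 + 1·0 + 1·1 + 1·3 + 1·6 + 1·8 = 18.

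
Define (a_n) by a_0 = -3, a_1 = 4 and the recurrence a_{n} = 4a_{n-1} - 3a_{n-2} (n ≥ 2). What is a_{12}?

The ordinary generating function has denominator 1 - 4x + 3x^2.
Iterating the recurrence: a_0,…,a_{12} = -3, 4, 25, 88, 277, 844, 2545, 7648, 22957, 68884, 206665, 620008, 1860037.

1860037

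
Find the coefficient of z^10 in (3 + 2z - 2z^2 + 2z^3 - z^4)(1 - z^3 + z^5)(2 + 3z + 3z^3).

-6

(3 + 2z - 2z^2 + 2z^3 - z^4) has coefficients 3,2,-2,2,-1 for degrees 0…4.
(1 - z^3 + z^5) has coefficients 1,0,0,-1,0,1,0,0,0,0,0 for degrees 0…10.
Finally multiplying by (2 + 3z + 3z^3), the product of all factors after the first has coefficients 2,3,0,1,-3,2,0,0,3,0,0 for degrees 0…10.
[z^10] = 3·0 + 2·0 − 2·3 + 2·0 − 1·0 = -6.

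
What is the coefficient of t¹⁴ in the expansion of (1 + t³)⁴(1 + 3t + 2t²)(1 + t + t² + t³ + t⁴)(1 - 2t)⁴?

(1 + t³)⁴ has coefficients 1,0,0,4,0,0,6,0,0,4,0,0,1 for degrees 0…12.
(1 + 3t + 2t²) has coefficients 1,3,2,0,0,0,0,0,0,0,0,0,0,0,0 for degrees 0…14.
Multiplying by (1 + t + t² + t³ + t⁴) gives running coefficients 1,4,6,6,6,5,2,0,0,0,0,0,0,0,0 for degrees 0…14.
Finally multiplying by (1 - 2t)⁴, the product of all factors after the first has coefficients 1,-4,-2,22,-10,-27,10,8,-16,16,32,0,0,0,0 for degrees 0…14.
[t¹⁴] = 1·0 + 4·0 + 6·(-16) + 4·(-27) + 1·(-2) = -206.

-206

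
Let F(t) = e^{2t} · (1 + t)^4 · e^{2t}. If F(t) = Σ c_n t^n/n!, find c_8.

3772416

The EGF product rule gives c_8 = Σ_{k_1+k_2+k_3=8} C(8; k_1,k_2,k_3) · ∏ g_i(k_i), where e^{2t} gives (2)^k; (1+t)^4 gives the falling factorial (4)_k; e^{2t} gives (2)^k.
g_1(k) for k = 0…8: 1, 2, 4, 8, 16, 32, 64, 128, 256.
g_2(k) for k = 0…8: 1, 4, 12, 24, 24, 0, 0, 0, 0.
g_3(k) for k = 0…8: 1, 2, 4, 8, 16, 32, 64, 128, 256.
First combine the last two factors: h(k) = Σ_j C(k,j)·g_2(j)·g_3(k−j) for k = 0…8: 1, 6, 32, 152, 648, 2512, 8992, 30144, 95744.
c_8 = Σ_k C(8,k)·g_1(k)·h(8−k) = 1·1·95744 + 8·2·30144 + 28·4·8992 + 56·8·2512 + 70·16·648 + 56·32·152 + 28·64·32 + 8·128·6 + 1·256·1 = 95744 + 482304 + 1007104 + 1125376 + 725760 + 272384 + 57344 + 6144 + 256 = 3772416.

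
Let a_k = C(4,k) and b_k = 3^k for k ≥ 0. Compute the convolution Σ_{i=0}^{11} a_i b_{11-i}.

559872

This is [x^11] in the product of the two ordinary generating functions.
Σ = 1·177147 + 4·59049 + 6·19683 + 4·6561 + 1·2187 + 0·729 + 0·243 + 0·81 + 0·27 + 0·9 + 0·3 + 0·1 = 559872.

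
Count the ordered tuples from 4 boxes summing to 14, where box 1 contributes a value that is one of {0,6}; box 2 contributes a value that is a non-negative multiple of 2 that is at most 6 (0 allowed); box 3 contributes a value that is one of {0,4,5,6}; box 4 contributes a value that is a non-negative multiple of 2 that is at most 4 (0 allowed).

10

The generating function for the choices is (1 + x^6)·(1 + x^2 + x^4 + x^6)·(1 + x^4 + x^5 + x^6)·(1 + x^2 + x^4); the count is [x^14].
(1 + x^6) has coefficients 1,0,0,0,0,0,1 for degrees 0…6.
(1 + x^2 + x^4 + x^6) has coefficients 1,0,1,0,1,0,1,0,0,0,0,0,0,0,0 for degrees 0…14.
Multiplying by (1 + x^4 + x^5 + x^6) gives running coefficients 1,0,1,0,2,1,3,1,2,1,2,1,1,0,0 for degrees 0…14.
Finally multiplying by (1 + x^2 + x^4), the product of all factors after the first has coefficients 1,0,2,0,4,1,6,2,7,3,7,3,5,2,3 for degrees 0…14.
[x^14] = 1·3 + 1·7 = 10.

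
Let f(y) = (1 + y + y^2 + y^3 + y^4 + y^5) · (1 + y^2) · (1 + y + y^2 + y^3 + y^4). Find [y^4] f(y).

(1 + y + y^2 + y^3 + y^4 + y^5) has coefficients 1,1,1,1,1 for degrees 0…4.
(1 + y^2) has coefficients 1,0,1,0,0 for degrees 0…4.
Finally multiplying by (1 + y + y^2 + y^3 + y^4), the product of all factors after the first has coefficients 1,1,2,2,2 for degrees 0…4.
[y^4] = 1·2 + 1·2 + 1·2 + 1·1 + 1·1 = 8.

8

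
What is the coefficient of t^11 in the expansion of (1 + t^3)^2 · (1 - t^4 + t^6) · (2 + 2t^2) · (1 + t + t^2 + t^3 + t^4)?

2

(1 + t^3)^2 has coefficients 1,0,0,2,0,0,1 for degrees 0…6.
(1 - t^4 + t^6) has coefficients 1,0,0,0,-1,0,1,0,0,0,0,0 for degrees 0…11.
Multiplying by (2 + 2t^2) gives running coefficients 2,0,2,0,-2,0,0,0,2,0,0,0 for degrees 0…11.
Finally multiplying by (1 + t + t^2 + t^3 + t^4), the product of all factors after the first has coefficients 2,2,4,4,2,0,0,-2,0,2,2,2 for degrees 0…11.
[t^11] = 1·2 + 2·0 + 1·0 = 2.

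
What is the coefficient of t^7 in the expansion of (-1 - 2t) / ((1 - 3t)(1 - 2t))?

Partial fractions give a closed form: a_n = (-5)·3^n + (4)·2^n.
At n = 7: a_7 = -10423.

-10423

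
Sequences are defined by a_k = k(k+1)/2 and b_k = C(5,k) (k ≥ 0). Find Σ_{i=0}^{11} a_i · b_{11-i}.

1312

Write out a_i and b_{11-i} for i = 0,…,11 and sum the products.
Σ = 0·0 + 1·0 + 3·0 + 6·0 + 10·0 + 15·0 + 21·1 + 28·5 + 36·10 + 45·10 + 55·5 + 66·1 = 1312.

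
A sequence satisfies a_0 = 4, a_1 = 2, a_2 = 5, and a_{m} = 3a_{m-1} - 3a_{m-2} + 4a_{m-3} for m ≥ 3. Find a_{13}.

The ordinary generating function has denominator 1 - 3z + 3z^2 - 4z^3.
Iterating the recurrence: a_0,…,a_{13} = 4, 2, 5, 25, 68, 149, 343, 854, 2129, 5197, 12620, 30785, 75283, 183974.

183974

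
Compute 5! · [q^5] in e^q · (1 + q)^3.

The EGF product rule gives c_5 = Σ_{k_1+k_2=5} C(5; k_1,k_2) · ∏ g_i(k_i), where e^q gives (1)^k; (1+q)^3 gives the falling factorial (3)_k.
g_1(k) for k = 0…5: 1, 1, 1, 1, 1, 1.
g_2(k) for k = 0…5: 1, 3, 6, 6, 0, 0.
c_5 = Σ_k C(5,k)·g_1(k)·g_2(5−k) = 10·1·6 + 10·1·6 + 5·1·3 + 1·1·1 = 60 + 60 + 15 + 1 = 136.

136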